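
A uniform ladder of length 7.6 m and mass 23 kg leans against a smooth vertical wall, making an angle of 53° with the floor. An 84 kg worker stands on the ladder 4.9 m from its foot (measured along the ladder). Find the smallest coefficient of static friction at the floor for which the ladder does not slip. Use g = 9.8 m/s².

μ_min ≈ 0.462

Sum moments about the foot of the ladder (the floor normal and friction both act there and drop out).
Ladder weight 23×9.8 = 225.4 N acts at 3.8 m along the ladder; its horizontal arm is 3.8·cos53° = 2.287 m → τ = 515.5 N·m clockwise.
Worker: 84×9.8 = 823.2 N at 4.9 m → arm 2.949 m → τ = 2428 N·m clockwise.
Wall normal N acts horizontally at the top; its moment arm is the height L sinθ = 7.6·sin53° = 6.07 m, counterclockwise.
For rotational equilibrium, N × 6.07 = 2944, so N = 485 N.
ΣFx = 0 ⇒ f = N_wall = 485 N. ΣFy = 0 ⇒ N_floor = 1049 N.
μ_min = f / N_floor = 485 / 1049 = 0.462.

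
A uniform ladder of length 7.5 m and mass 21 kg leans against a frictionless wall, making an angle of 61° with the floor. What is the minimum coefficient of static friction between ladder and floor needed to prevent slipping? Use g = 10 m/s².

About the foot of the ladder:
Ladder weight 21×10 = 210 N acts at 3.75 m along the ladder; its horizontal arm is 3.75·cos61° = 1.818 m → τ = 381.8 N·m clockwise.
Wall normal N acts horizontally at the top; its moment arm is the height L sinθ = 7.5·sin61° = 6.56 m, counterclockwise.
Setting net torque to zero: N × 6.56 = 381.8 → N = 58.2 N.
ΣFx = 0 ⇒ f = N_wall = 58.2 N. ΣFy = 0 ⇒ N_floor = 210 N.
μ_min = f / N_floor = 58.2 / 210 = 0.277.

μ_min ≈ 0.277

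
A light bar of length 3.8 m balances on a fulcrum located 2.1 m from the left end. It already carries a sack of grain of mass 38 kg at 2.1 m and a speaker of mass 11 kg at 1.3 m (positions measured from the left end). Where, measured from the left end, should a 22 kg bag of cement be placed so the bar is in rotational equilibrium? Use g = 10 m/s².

Take moments about the fulcrum (at 2.1 m from the left end).
Sack of grain: acts at the fulcrum, moment arm 0 → no torque.
Speaker: 11 × 10 = 110 N down at 1.3 m → arm 0.8 m, τ = 110 × 0.8 = 88 N·m counterclockwise.
Net moment of existing loads = 88 N·m counterclockwise.
The bag of cement weighs 22 × 10 = 220 N and must supply an equal clockwise moment, so its lever arm about the fulcrum is 88 / 220 = 0.4 m.
That puts it at 2.1 + 0.4 = 2.5 m from the left end.

x ≈ 2.5 m from the left end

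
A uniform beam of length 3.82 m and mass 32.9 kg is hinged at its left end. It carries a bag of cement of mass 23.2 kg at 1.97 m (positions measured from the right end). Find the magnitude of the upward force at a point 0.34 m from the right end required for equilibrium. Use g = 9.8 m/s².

About the left end:
Beam weight: 32.9 × 9.8 = 322.4 N down at 1.91 m → arm 1.91 m, τ = 322.4 × 1.91 = 615.8 N·m clockwise.
Bag of cement: 23.2 × 9.8 = 227.4 N down at 1.97 m → arm 1.85 m, τ = 227.4 × 1.85 = 420.7 N·m clockwise.
Net moment of the loads = 1036 N·m clockwise.
The upward force F acts at a point 0.34 m from the right end, arm 3.48 m, giving F × 3.48 counterclockwise.
For rotational equilibrium, F × 3.48 = 1036, so F = 1036 / 3.48 = 298 N.

F ≈ 298 N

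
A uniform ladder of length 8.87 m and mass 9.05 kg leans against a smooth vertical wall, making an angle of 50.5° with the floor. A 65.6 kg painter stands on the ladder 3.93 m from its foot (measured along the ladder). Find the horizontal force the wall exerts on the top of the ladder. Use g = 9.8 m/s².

Choose the foot of the ladder as the axis so the floor normal and friction both act there and drop out.
Ladder weight 9.05×9.8 = 88.69 N acts at 4.435 m along the ladder; its horizontal arm is 4.435·cos50.5° = 2.821 m → τ = 250.2 N·m clockwise.
Painter: 65.6×9.8 = 642.9 N at 3.93 m → arm 2.5 m → τ = 1607 N·m clockwise.
Wall normal N acts horizontally at the top; its moment arm is the height L sinθ = 8.87·sin50.5° = 6.844 m, counterclockwise.
Setting net torque to zero: N × 6.844 = 1857 → N = 271 N.

N_wall ≈ 271 N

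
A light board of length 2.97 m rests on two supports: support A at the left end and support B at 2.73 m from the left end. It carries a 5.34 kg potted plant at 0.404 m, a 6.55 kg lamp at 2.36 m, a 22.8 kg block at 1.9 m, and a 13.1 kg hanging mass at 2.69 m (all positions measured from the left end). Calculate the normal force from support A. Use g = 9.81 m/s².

Take moments about support B.
Potted plant: 5.34 × 9.81 = 52.39 N down at 0.404 m → arm 2.326 m, τ = 52.39 × 2.326 = 121.9 N·m counterclockwise.
Lamp: 6.55 × 9.81 = 64.26 N down at 2.36 m → arm 0.37 m, τ = 64.26 × 0.37 = 23.78 N·m counterclockwise.
Block: 22.8 × 9.81 = 223.7 N down at 1.9 m → arm 0.83 m, τ = 223.7 × 0.83 = 185.7 N·m counterclockwise.
Hanging mass: 13.1 × 9.81 = 128.5 N down at 2.69 m → arm 0.04 m, τ = 128.5 × 0.04 = 5.14 N·m counterclockwise.
Net load moment about support B = 336.5 N·m counterclockwise.
Reaction R at support A is upward at 0 m, arm 2.73 m → moment R × 2.73 clockwise.
For rotational equilibrium, R × 2.73 = 336.5, so R = 123 N.

R_A ≈ 123 N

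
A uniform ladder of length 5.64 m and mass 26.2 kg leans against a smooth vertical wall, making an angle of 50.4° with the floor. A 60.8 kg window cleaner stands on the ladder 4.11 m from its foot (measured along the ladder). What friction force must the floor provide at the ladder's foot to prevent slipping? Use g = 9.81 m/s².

f ≈ 466 N

About the foot of the ladder:
Ladder weight 26.2×9.81 = 257 N acts at 2.82 m along the ladder; its horizontal arm is 2.82·cos50.4° = 1.798 m → τ = 462.1 N·m clockwise.
Window cleaner: 60.8×9.81 = 596.4 N at 4.11 m → arm 2.62 m → τ = 1563 N·m clockwise.
Wall normal N acts horizontally at the top; its moment arm is the height L sinθ = 5.64·sin50.4° = 4.346 m, counterclockwise.
For rotational equilibrium, N × 4.346 = 2025, so N = 466 N.
ΣFx = 0: friction at the foot balances the wall's push, so f = N_wall = 466 N.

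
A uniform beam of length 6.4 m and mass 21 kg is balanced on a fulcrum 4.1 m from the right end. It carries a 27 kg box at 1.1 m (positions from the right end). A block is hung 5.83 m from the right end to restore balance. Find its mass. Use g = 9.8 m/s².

m ≈ 57.7 kg

Taking torques about the fulcrum (at 4.1 m from the right end):
Beam weight: 21 × 9.8 = 205.8 N down at 3.2 m → arm 0.9 m, τ = 205.8 × 0.9 = 185.2 N·m clockwise.
Box: 27 × 9.8 = 264.6 N down at 1.1 m → arm 3 m, τ = 264.6 × 3 = 793.8 N·m clockwise.
Net moment of known loads = 979 N·m clockwise.
An unknown mass m at 5.83 m has arm 1.73 m; its moment is m·g·1.73 counterclockwise.
Balancing moments: m × 9.8 × 1.73 = 979, giving m = 979 / (9.8 × 1.73) = 57.7 kg.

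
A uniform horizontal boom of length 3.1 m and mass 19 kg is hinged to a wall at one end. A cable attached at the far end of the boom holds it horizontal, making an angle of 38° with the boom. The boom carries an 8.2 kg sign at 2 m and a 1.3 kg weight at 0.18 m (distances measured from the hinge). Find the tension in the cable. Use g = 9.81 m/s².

Choose the hinge as the axis so the unknown hinge reaction has zero arm there.
Beam weight: 19 × 9.81 = 186.4 N down at 1.55 m → arm 1.55 m, τ = 186.4 × 1.55 = 288.9 N·m clockwise.
Sign: 8.2 × 9.81 = 80.44 N down at 2 m → arm 2 m, τ = 80.44 × 2 = 160.9 N·m clockwise.
Weight: 1.3 × 9.81 = 12.75 N down at 0.18 m → arm 0.18 m, τ = 12.75 × 0.18 = 2.295 N·m clockwise.
Total clockwise load moment = 452.1 N·m.
The cable tension T acts at 3.1 m; only its component perpendicular to the boom, T sinθ, produces torque. sin 38° = 0.6157.
Balancing moments: T × 3.1 × 0.6157 = 452.1, giving T = 452.1 / 1.909 = 237 N.

T ≈ 237 N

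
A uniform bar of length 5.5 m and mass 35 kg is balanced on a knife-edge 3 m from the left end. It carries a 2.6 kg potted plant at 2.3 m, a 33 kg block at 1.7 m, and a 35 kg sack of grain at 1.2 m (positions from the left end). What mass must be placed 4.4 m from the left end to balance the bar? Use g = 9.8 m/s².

m ≈ 83.2 kg

Choose the knife-edge (at 3 m from the left end) as the axis so the support reaction has zero arm there.
Beam weight: 35 × 9.8 = 343 N down at 2.75 m → arm 0.25 m, τ = 343 × 0.25 = 85.75 N·m counterclockwise.
Potted plant: 2.6 × 9.8 = 25.48 N down at 2.3 m → arm 0.7 m, τ = 25.48 × 0.7 = 17.84 N·m counterclockwise.
Block: 33 × 9.8 = 323.4 N down at 1.7 m → arm 1.3 m, τ = 323.4 × 1.3 = 420.4 N·m counterclockwise.
Sack of grain: 35 × 9.8 = 343 N down at 1.2 m → arm 1.8 m, τ = 343 × 1.8 = 617.4 N·m counterclockwise.
Net moment of known loads = 1141 N·m counterclockwise.
An unknown mass m at 4.4 m has arm 1.4 m; its moment is m·g·1.4 clockwise.
Στ = 0 ⇒ m × 9.8 × 1.4 = 1141 ⇒ m = 1141 / (9.8 × 1.4) = 83.2 kg.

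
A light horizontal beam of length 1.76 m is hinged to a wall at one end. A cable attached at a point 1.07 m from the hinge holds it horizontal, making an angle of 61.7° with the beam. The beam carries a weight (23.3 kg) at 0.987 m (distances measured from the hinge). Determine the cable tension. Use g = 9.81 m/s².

Sum moments about the hinge (the unknown hinge reaction has zero arm there).
Weight: 23.3 × 9.81 = 228.6 N down at 0.987 m → arm 0.987 m, τ = 228.6 × 0.987 = 225.6 N·m clockwise.
Total clockwise load moment = 225.6 N·m.
The cable tension T acts at 1.07 m; only its component perpendicular to the beam, T sinθ, produces torque. sin 61.7° = 0.8805.
Balancing moments: T × 1.07 × 0.8805 = 225.6, giving T = 225.6 / 0.9421 = 239 N.

T ≈ 239 N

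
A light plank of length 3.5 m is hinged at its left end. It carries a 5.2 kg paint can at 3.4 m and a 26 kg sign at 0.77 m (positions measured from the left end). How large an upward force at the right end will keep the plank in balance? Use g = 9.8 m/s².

Sum moments about the left end (the unknown pivot reaction has zero arm there).
Paint can: 5.2 × 9.8 = 50.96 N down at 3.4 m → arm 3.4 m, τ = 50.96 × 3.4 = 173.3 N·m clockwise.
Sign: 26 × 9.8 = 254.8 N down at 0.77 m → arm 0.77 m, τ = 254.8 × 0.77 = 196.2 N·m clockwise.
Net moment of the loads = 369.5 N·m clockwise.
The upward force F acts at the right end, arm 3.5 m, giving F × 3.5 counterclockwise.
Setting net torque to zero: F × 3.5 = 369.5 → F = 369.5 / 3.5 = 106 N.

F ≈ 106 N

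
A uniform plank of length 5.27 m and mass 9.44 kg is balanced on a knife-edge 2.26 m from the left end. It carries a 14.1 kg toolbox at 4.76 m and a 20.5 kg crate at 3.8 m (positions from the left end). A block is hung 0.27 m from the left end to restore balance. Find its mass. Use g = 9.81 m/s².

m ≈ 35.4 kg

Take moments about the knife-edge (at 2.26 m from the left end).
Beam weight: 9.44 × 9.81 = 92.61 N down at 2.635 m → arm 0.375 m, τ = 92.61 × 0.375 = 34.73 N·m clockwise.
Toolbox: 14.1 × 9.81 = 138.3 N down at 4.76 m → arm 2.5 m, τ = 138.3 × 2.5 = 345.8 N·m clockwise.
Crate: 20.5 × 9.81 = 201.1 N down at 3.8 m → arm 1.54 m, τ = 201.1 × 1.54 = 309.7 N·m clockwise.
Net moment of known loads = 690.2 N·m clockwise.
An unknown mass m at 0.27 m has arm 1.99 m; its moment is m·g·1.99 counterclockwise.
Στ = 0 ⇒ m × 9.81 × 1.99 = 690.2 ⇒ m = 690.2 / (9.81 × 1.99) = 35.4 kg.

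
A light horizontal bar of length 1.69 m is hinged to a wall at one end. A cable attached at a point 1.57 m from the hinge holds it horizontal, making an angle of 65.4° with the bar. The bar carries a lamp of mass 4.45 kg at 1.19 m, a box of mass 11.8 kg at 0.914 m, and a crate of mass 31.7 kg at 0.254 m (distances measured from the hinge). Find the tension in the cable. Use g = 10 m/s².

T ≈ 169 N

Choose the hinge as the axis so the unknown hinge reaction has zero arm there.
Lamp: 4.45 × 10 = 44.5 N down at 1.19 m → arm 1.19 m, τ = 44.5 × 1.19 = 52.95 N·m clockwise.
Box: 11.8 × 10 = 118 N down at 0.914 m → arm 0.914 m, τ = 118 × 0.914 = 107.9 N·m clockwise.
Crate: 31.7 × 10 = 317 N down at 0.254 m → arm 0.254 m, τ = 317 × 0.254 = 80.52 N·m clockwise.
Total clockwise load moment = 241.4 N·m.
The cable tension T acts at 1.57 m; only its component perpendicular to the bar, T sinθ, produces torque. sin 65.4° = 0.9092.
Setting net torque to zero: T × 1.57 × 0.9092 = 241.4 → T = 241.4 / 1.427 = 169 N.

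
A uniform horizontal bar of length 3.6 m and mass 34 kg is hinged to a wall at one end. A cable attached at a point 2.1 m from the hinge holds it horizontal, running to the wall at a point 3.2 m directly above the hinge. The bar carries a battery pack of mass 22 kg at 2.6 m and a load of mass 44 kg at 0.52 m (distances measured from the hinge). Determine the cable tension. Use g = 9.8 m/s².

T ≈ 789 N

Taking torques about the hinge:
Beam weight: 34 × 9.8 = 333.2 N down at 1.8 m → arm 1.8 m, τ = 333.2 × 1.8 = 599.8 N·m clockwise.
Battery pack: 22 × 9.8 = 215.6 N down at 2.6 m → arm 2.6 m, τ = 215.6 × 2.6 = 560.6 N·m clockwise.
Load: 44 × 9.8 = 431.2 N down at 0.52 m → arm 0.52 m, τ = 431.2 × 0.52 = 224.2 N·m clockwise.
Total clockwise load moment = 1385 N·m.
The cable tension T acts at 2.1 m; only its component perpendicular to the bar, T sinθ, produces torque. sinθ = h/√(h²+d²) = 3.2/√(3.2²+2.1²) = 0.836.
For rotational equilibrium, T × 2.1 × 0.836 = 1385, so T = 1385 / 1.756 = 789 N.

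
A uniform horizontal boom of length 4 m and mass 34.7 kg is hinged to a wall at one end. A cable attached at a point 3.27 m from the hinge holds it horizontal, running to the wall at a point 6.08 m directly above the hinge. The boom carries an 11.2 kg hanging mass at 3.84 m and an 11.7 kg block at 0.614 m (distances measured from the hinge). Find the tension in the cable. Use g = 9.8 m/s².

Take moments about the hinge.
Beam weight: 34.7 × 9.8 = 340.1 N down at 2 m → arm 2 m, τ = 340.1 × 2 = 680.2 N·m clockwise.
Hanging mass: 11.2 × 9.8 = 109.8 N down at 3.84 m → arm 3.84 m, τ = 109.8 × 3.84 = 421.6 N·m clockwise.
Block: 11.7 × 9.8 = 114.7 N down at 0.614 m → arm 0.614 m, τ = 114.7 × 0.614 = 70.43 N·m clockwise.
Total clockwise load moment = 1172 N·m.
The cable tension T acts at 3.27 m; only its component perpendicular to the boom, T sinθ, produces torque. sinθ = h/√(h²+d²) = 6.08/√(6.08²+3.27²) = 0.8807.
Στ = 0 ⇒ T × 3.27 × 0.8807 = 1172 ⇒ T = 1172 / 2.88 = 407 N.

T ≈ 407 N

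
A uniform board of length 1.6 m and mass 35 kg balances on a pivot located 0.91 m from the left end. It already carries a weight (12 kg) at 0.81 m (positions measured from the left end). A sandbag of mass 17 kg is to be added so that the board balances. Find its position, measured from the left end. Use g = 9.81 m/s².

About the pivot (at 0.91 m from the left end):
Beam weight: 35 × 9.81 = 343.4 N down at 0.8 m → arm 0.11 m, τ = 343.4 × 0.11 = 37.77 N·m counterclockwise.
Weight: 12 × 9.81 = 117.7 N down at 0.81 m → arm 0.1 m, τ = 117.7 × 0.1 = 11.77 N·m counterclockwise.
Net moment of existing loads = 49.54 N·m counterclockwise.
The sandbag weighs 17 × 9.81 = 166.8 N and must supply an equal clockwise moment, so its lever arm about the pivot is 49.54 / 166.8 = 0.297 m.
That puts it at 0.91 + 0.297 = 1.21 m from the left end.

x ≈ 1.21 m from the left end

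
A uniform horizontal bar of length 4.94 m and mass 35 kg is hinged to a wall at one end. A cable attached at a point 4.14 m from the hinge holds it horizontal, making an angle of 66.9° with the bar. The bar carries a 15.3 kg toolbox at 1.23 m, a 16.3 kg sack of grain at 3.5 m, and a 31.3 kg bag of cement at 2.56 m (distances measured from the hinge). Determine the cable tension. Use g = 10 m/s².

T ≈ 637 N

Choose the hinge as the axis so the unknown hinge reaction has zero arm there.
Beam weight: 35 × 10 = 350 N down at 2.47 m → arm 2.47 m, τ = 350 × 2.47 = 864.5 N·m clockwise.
Toolbox: 15.3 × 10 = 153 N down at 1.23 m → arm 1.23 m, τ = 153 × 1.23 = 188.2 N·m clockwise.
Sack of grain: 16.3 × 10 = 163 N down at 3.5 m → arm 3.5 m, τ = 163 × 3.5 = 570.5 N·m clockwise.
Bag of cement: 31.3 × 10 = 313 N down at 2.56 m → arm 2.56 m, τ = 313 × 2.56 = 801.3 N·m clockwise.
Total clockwise load moment = 2424 N·m.
The cable tension T acts at 4.14 m; only its component perpendicular to the bar, T sinθ, produces torque. sin 66.9° = 0.9198.
Balancing moments: T × 4.14 × 0.9198 = 2424, giving T = 2424 / 3.808 = 637 N.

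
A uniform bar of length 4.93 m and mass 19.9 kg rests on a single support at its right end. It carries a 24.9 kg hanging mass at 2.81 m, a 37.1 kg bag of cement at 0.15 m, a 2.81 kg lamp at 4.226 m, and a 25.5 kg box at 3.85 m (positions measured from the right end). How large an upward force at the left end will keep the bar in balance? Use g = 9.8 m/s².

F ≈ 466 N

Sum moments about the right end (the unknown pivot reaction has zero arm there).
Beam weight: 19.9 × 9.8 = 195 N down at 2.465 m → arm 2.465 m, τ = 195 × 2.465 = 480.7 N·m counterclockwise.
Hanging mass: 24.9 × 9.8 = 244 N down at 2.81 m → arm 2.81 m, τ = 244 × 2.81 = 685.6 N·m counterclockwise.
Bag of cement: 37.1 × 9.8 = 363.6 N down at 0.15 m → arm 0.15 m, τ = 363.6 × 0.15 = 54.54 N·m counterclockwise.
Lamp: 2.81 × 9.8 = 27.54 N down at 4.226 m → arm 4.226 m, τ = 27.54 × 4.226 = 116.4 N·m counterclockwise.
Box: 25.5 × 9.8 = 249.9 N down at 3.85 m → arm 3.85 m, τ = 249.9 × 3.85 = 962.1 N·m counterclockwise.
Net moment of the loads = 2299 N·m counterclockwise.
The upward force F acts at the left end, arm 4.93 m, giving F × 4.93 clockwise.
Στ = 0 ⇒ F × 4.93 = 2299 ⇒ F = 2299 / 4.93 = 466 N.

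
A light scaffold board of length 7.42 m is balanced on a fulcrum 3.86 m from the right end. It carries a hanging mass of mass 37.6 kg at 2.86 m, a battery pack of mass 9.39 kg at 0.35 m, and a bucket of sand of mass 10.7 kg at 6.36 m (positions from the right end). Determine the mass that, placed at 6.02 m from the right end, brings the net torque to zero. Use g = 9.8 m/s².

Taking torques about the fulcrum (at 3.86 m from the right end):
Hanging mass: 37.6 × 9.8 = 368.5 N down at 2.86 m → arm 1 m, τ = 368.5 × 1 = 368.5 N·m clockwise.
Battery pack: 9.39 × 9.8 = 92.02 N down at 0.35 m → arm 3.51 m, τ = 92.02 × 3.51 = 323 N·m clockwise.
Bucket of sand: 10.7 × 9.8 = 104.9 N down at 6.36 m → arm 2.5 m, τ = 104.9 × 2.5 = 262.2 N·m counterclockwise.
Net moment of known loads = 429.3 N·m clockwise.
An unknown mass m at 6.02 m has arm 2.16 m; its moment is m·g·2.16 counterclockwise.
Balancing moments: m × 9.8 × 2.16 = 429.3, giving m = 429.3 / (9.8 × 2.16) = 20.3 kg.

m ≈ 20.3 kg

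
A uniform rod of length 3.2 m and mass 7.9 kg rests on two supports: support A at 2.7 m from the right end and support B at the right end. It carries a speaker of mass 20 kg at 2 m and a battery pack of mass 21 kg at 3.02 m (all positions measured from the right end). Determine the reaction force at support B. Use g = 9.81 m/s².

About support A:
Beam weight: 7.9 × 9.81 = 77.5 N down at 1.6 m → arm 1.1 m, τ = 77.5 × 1.1 = 85.25 N·m clockwise.
Speaker: 20 × 9.81 = 196.2 N down at 2 m → arm 0.7 m, τ = 196.2 × 0.7 = 137.3 N·m clockwise.
Battery pack: 21 × 9.81 = 206 N down at 3.02 m → arm 0.32 m, τ = 206 × 0.32 = 65.92 N·m counterclockwise.
Net load moment about support A = 156.6 N·m clockwise.
Reaction R at support B is upward at 0 m, arm 2.7 m → moment R × 2.7 counterclockwise.
Setting net torque to zero: R × 2.7 = 156.6 → R = 58 N.

R_B ≈ 58 N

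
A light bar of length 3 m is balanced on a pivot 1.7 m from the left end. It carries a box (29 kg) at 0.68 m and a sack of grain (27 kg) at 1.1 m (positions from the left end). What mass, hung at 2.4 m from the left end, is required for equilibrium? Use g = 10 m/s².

About the pivot (at 1.7 m from the left end):
Box: 29 × 10 = 290 N down at 0.68 m → arm 1.02 m, τ = 290 × 1.02 = 295.8 N·m counterclockwise.
Sack of grain: 27 × 10 = 270 N down at 1.1 m → arm 0.6 m, τ = 270 × 0.6 = 162 N·m counterclockwise.
Net moment of known loads = 457.8 N·m counterclockwise.
An unknown mass m at 2.4 m has arm 0.7 m; its moment is m·g·0.7 clockwise.
Balancing moments: m × 10 × 0.7 = 457.8, giving m = 457.8 / (10 × 0.7) = 65.4 kg.

m ≈ 65.4 kg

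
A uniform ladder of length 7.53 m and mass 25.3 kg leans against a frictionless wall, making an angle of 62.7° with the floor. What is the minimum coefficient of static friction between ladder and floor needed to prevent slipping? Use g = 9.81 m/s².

About the foot of the ladder:
Ladder weight 25.3×9.81 = 248.2 N acts at 3.765 m along the ladder; its horizontal arm is 3.765·cos62.7° = 1.727 m → τ = 428.6 N·m clockwise.
Wall normal N acts horizontally at the top; its moment arm is the height L sinθ = 7.53·sin62.7° = 6.691 m, counterclockwise.
For rotational equilibrium, N × 6.691 = 428.6, so N = 64.06 N.
ΣFx = 0 ⇒ f = N_wall = 64.06 N. ΣFy = 0 ⇒ N_floor = 248.2 N.
μ_min = f / N_floor = 64.06 / 248.2 = 0.258.

μ_min ≈ 0.258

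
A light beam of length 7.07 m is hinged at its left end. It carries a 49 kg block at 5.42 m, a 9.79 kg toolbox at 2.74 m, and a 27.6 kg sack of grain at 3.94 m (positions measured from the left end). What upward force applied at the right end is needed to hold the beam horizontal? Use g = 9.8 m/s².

Choose the left end as the axis so the unknown pivot reaction has zero arm there.
Block: 49 × 9.8 = 480.2 N down at 5.42 m → arm 5.42 m, τ = 480.2 × 5.42 = 2603 N·m clockwise.
Toolbox: 9.79 × 9.8 = 95.94 N down at 2.74 m → arm 2.74 m, τ = 95.94 × 2.74 = 262.9 N·m clockwise.
Sack of grain: 27.6 × 9.8 = 270.5 N down at 3.94 m → arm 3.94 m, τ = 270.5 × 3.94 = 1066 N·m clockwise.
Net moment of the loads = 3932 N·m clockwise.
The upward force F acts at the right end, arm 7.07 m, giving F × 7.07 counterclockwise.
Στ = 0 ⇒ F × 7.07 = 3932 ⇒ F = 3932 / 7.07 = 556 N.

F ≈ 556 N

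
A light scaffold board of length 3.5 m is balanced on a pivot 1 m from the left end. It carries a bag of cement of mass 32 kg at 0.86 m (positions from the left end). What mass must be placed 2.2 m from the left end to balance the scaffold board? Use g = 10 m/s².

Take moments about the pivot (at 1 m from the left end).
Bag of cement: 32 × 10 = 320 N down at 0.86 m → arm 0.14 m, τ = 320 × 0.14 = 44.8 N·m counterclockwise.
Net moment of known loads = 44.8 N·m counterclockwise.
An unknown mass m at 2.2 m has arm 1.2 m; its moment is m·g·1.2 clockwise.
Balancing moments: m × 10 × 1.2 = 44.8, giving m = 44.8 / (10 × 1.2) = 3.73 kg.

m ≈ 3.73 kg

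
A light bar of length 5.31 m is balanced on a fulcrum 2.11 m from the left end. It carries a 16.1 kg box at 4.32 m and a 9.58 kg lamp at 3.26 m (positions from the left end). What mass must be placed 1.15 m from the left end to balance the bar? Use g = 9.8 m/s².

m ≈ 48.5 kg

About the fulcrum (at 2.11 m from the left end):
Box: 16.1 × 9.8 = 157.8 N down at 4.32 m → arm 2.21 m, τ = 157.8 × 2.21 = 348.7 N·m clockwise.
Lamp: 9.58 × 9.8 = 93.88 N down at 3.26 m → arm 1.15 m, τ = 93.88 × 1.15 = 108 N·m clockwise.
Net moment of known loads = 456.7 N·m clockwise.
An unknown mass m at 1.15 m has arm 0.96 m; its moment is m·g·0.96 counterclockwise.
Setting net torque to zero: m × 9.8 × 0.96 = 456.7 → m = 456.7 / (9.8 × 0.96) = 48.5 kg.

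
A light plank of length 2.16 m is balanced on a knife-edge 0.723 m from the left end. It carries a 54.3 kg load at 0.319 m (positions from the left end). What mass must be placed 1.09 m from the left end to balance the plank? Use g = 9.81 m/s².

m ≈ 59.8 kg

Choose the knife-edge (at 0.723 m from the left end) as the axis so the support reaction has zero arm there.
Load: 54.3 × 9.81 = 532.7 N down at 0.319 m → arm 0.404 m, τ = 532.7 × 0.404 = 215.2 N·m counterclockwise.
Net moment of known loads = 215.2 N·m counterclockwise.
An unknown mass m at 1.09 m has arm 0.367 m; its moment is m·g·0.367 clockwise.
Στ = 0 ⇒ m × 9.81 × 0.367 = 215.2 ⇒ m = 215.2 / (9.81 × 0.367) = 59.8 kg.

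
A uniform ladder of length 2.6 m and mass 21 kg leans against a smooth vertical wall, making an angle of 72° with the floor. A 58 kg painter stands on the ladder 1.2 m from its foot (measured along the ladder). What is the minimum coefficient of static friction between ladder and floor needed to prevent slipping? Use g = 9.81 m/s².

μ_min ≈ 0.153

Taking torques about the foot of the ladder:
Ladder weight 21×9.81 = 206 N acts at 1.3 m along the ladder; its horizontal arm is 1.3·cos72° = 0.4017 m → τ = 82.75 N·m clockwise.
Painter: 58×9.81 = 569 N at 1.2 m → arm 0.3708 m → τ = 211 N·m clockwise.
Wall normal N acts horizontally at the top; its moment arm is the height L sinθ = 2.6·sin72° = 2.473 m, counterclockwise.
Balancing moments: N × 2.473 = 293.8, giving N = 118.8 N.
ΣFx = 0 ⇒ f = N_wall = 118.8 N. ΣFy = 0 ⇒ N_floor = 775 N.
μ_min = f / N_floor = 118.8 / 775 = 0.153.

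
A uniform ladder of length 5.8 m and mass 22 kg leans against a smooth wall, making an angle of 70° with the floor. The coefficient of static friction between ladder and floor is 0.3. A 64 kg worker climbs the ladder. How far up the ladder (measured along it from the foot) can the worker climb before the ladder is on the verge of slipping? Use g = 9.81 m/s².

Take moments about the foot of the ladder.
Ladder weight 22×9.81 = 215.8 N acts at 2.9 m along the ladder; its horizontal arm is 2.9·cos70° = 0.9919 m → τ = 214.1 N·m clockwise.
Worker weight 64×9.81 = 627.8 N at distance d → arm d·cos70° → τ = 627.8·d·0.342 clockwise.
Wall normal N at the top has arm L sinθ = 5.45 m counterclockwise, so Στ = 0 gives N·5.45 = 214.1 + 214.7·d.
ΣFy = 0 ⇒ N_floor = 843.6 N, so the maximum friction is μ_s·N_floor = 0.3×843.6 = 253.1 N. ΣFx = 0 ⇒ N_wall = f, so at the slipping point N = 253.1 N.
Substituting: 253.1×5.45 = 214.1 + 214.7·d ⇒ d = (1379 − 214.1) / 214.7 = 5.43 m.

d ≈ 5.43 m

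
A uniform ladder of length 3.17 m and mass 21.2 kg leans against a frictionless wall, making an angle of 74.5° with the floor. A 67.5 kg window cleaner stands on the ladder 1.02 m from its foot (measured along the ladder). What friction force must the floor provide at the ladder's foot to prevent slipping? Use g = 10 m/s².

f ≈ 89.6 N

Take moments about the foot of the ladder.
Ladder weight 21.2×10 = 212 N acts at 1.585 m along the ladder; its horizontal arm is 1.585·cos74.5° = 0.4236 m → τ = 89.8 N·m clockwise.
Window cleaner: 67.5×10 = 675 N at 1.02 m → arm 0.2726 m → τ = 184 N·m clockwise.
Wall normal N acts horizontally at the top; its moment arm is the height L sinθ = 3.17·sin74.5° = 3.055 m, counterclockwise.
Setting net torque to zero: N × 3.055 = 273.8 → N = 89.6 N.
ΣFx = 0: friction at the foot balances the wall's push, so f = N_wall = 89.6 N.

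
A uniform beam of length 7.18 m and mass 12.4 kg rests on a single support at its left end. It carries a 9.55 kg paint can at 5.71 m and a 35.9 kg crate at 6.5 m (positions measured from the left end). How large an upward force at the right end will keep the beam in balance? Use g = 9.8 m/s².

F ≈ 454 N

Choose the left end as the axis so the unknown pivot reaction has zero arm there.
Beam weight: 12.4 × 9.8 = 121.5 N down at 3.59 m → arm 3.59 m, τ = 121.5 × 3.59 = 436.2 N·m clockwise.
Paint can: 9.55 × 9.8 = 93.59 N down at 5.71 m → arm 5.71 m, τ = 93.59 × 5.71 = 534.4 N·m clockwise.
Crate: 35.9 × 9.8 = 351.8 N down at 6.5 m → arm 6.5 m, τ = 351.8 × 6.5 = 2287 N·m clockwise.
Net moment of the loads = 3258 N·m clockwise.
The upward force F acts at the right end, arm 7.18 m, giving F × 7.18 counterclockwise.
Setting net torque to zero: F × 7.18 = 3258 → F = 3258 / 7.18 = 454 N.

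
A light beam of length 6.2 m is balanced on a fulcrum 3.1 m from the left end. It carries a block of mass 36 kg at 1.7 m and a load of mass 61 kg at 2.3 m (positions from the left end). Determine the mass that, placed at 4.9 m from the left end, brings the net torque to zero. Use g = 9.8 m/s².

m ≈ 55.1 kg

Choose the fulcrum (at 3.1 m from the left end) as the axis so the support reaction has zero arm there.
Block: 36 × 9.8 = 352.8 N down at 1.7 m → arm 1.4 m, τ = 352.8 × 1.4 = 493.9 N·m counterclockwise.
Load: 61 × 9.8 = 597.8 N down at 2.3 m → arm 0.8 m, τ = 597.8 × 0.8 = 478.2 N·m counterclockwise.
Net moment of known loads = 972.1 N·m counterclockwise.
An unknown mass m at 4.9 m has arm 1.8 m; its moment is m·g·1.8 clockwise.
Στ = 0 ⇒ m × 9.8 × 1.8 = 972.1 ⇒ m = 972.1 / (9.8 × 1.8) = 55.1 kg.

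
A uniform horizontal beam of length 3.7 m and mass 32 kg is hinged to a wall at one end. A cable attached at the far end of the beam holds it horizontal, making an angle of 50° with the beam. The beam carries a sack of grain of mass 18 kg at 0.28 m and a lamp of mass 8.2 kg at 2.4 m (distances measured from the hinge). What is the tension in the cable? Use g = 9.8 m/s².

Sum moments about the hinge (the unknown hinge reaction has zero arm there).
Beam weight: 32 × 9.8 = 313.6 N down at 1.85 m → arm 1.85 m, τ = 313.6 × 1.85 = 580.2 N·m clockwise.
Sack of grain: 18 × 9.8 = 176.4 N down at 0.28 m → arm 0.28 m, τ = 176.4 × 0.28 = 49.39 N·m clockwise.
Lamp: 8.2 × 9.8 = 80.36 N down at 2.4 m → arm 2.4 m, τ = 80.36 × 2.4 = 192.9 N·m clockwise.
Total clockwise load moment = 822.5 N·m.
The cable tension T acts at 3.7 m; only its component perpendicular to the beam, T sinθ, produces torque. sin 50° = 0.766.
For rotational equilibrium, T × 3.7 × 0.766 = 822.5, so T = 822.5 / 2.834 = 290 N.

T ≈ 290 N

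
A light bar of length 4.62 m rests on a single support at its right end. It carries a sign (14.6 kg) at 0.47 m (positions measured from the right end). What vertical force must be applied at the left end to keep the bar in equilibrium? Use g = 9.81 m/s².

Sum moments about the right end (the unknown pivot reaction has zero arm there).
Sign: 14.6 × 9.81 = 143.2 N down at 0.47 m → arm 0.47 m, τ = 143.2 × 0.47 = 67.3 N·m counterclockwise.
Net moment of the loads = 67.3 N·m counterclockwise.
The upward force F acts at the left end, arm 4.62 m, giving F × 4.62 clockwise.
Setting net torque to zero: F × 4.62 = 67.3 → F = 67.3 / 4.62 = 14.6 N.

F ≈ 14.6 N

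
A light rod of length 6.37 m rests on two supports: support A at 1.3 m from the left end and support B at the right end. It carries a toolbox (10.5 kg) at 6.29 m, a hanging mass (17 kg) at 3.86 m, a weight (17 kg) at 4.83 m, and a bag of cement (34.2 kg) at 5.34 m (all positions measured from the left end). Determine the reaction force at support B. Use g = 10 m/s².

Take moments about support A.
Toolbox: 10.5 × 10 = 105 N down at 6.29 m → arm 4.99 m, τ = 105 × 4.99 = 524 N·m clockwise.
Hanging mass: 17 × 10 = 170 N down at 3.86 m → arm 2.56 m, τ = 170 × 2.56 = 435.2 N·m clockwise.
Weight: 17 × 10 = 170 N down at 4.83 m → arm 3.53 m, τ = 170 × 3.53 = 600.1 N·m clockwise.
Bag of cement: 34.2 × 10 = 342 N down at 5.34 m → arm 4.04 m, τ = 342 × 4.04 = 1382 N·m clockwise.
Net load moment about support A = 2941 N·m clockwise.
Reaction R at support B is upward at 6.37 m, arm 5.07 m → moment R × 5.07 counterclockwise.
Setting net torque to zero: R × 5.07 = 2941 → R = 580 N.

R_B ≈ 580 N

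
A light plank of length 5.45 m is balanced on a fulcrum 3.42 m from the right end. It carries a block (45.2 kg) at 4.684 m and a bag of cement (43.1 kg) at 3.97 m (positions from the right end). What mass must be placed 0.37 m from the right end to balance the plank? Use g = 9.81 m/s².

Take moments about the fulcrum (at 3.42 m from the right end).
Block: 45.2 × 9.81 = 443.4 N down at 4.684 m → arm 1.264 m, τ = 443.4 × 1.264 = 560.5 N·m counterclockwise.
Bag of cement: 43.1 × 9.81 = 422.8 N down at 3.97 m → arm 0.55 m, τ = 422.8 × 0.55 = 232.5 N·m counterclockwise.
Net moment of known loads = 793 N·m counterclockwise.
An unknown mass m at 0.37 m has arm 3.05 m; its moment is m·g·3.05 clockwise.
Balancing moments: m × 9.81 × 3.05 = 793, giving m = 793 / (9.81 × 3.05) = 26.5 kg.

m ≈ 26.5 kg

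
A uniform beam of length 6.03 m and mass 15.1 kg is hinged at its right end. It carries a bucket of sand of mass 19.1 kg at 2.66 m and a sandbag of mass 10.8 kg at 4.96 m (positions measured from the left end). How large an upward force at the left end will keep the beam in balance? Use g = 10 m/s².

F ≈ 201 N

Taking torques about the right end:
Beam weight: 15.1 × 10 = 151 N down at 3.015 m → arm 3.015 m, τ = 151 × 3.015 = 455.3 N·m counterclockwise.
Bucket of sand: 19.1 × 10 = 191 N down at 2.66 m → arm 3.37 m, τ = 191 × 3.37 = 643.7 N·m counterclockwise.
Sandbag: 10.8 × 10 = 108 N down at 4.96 m → arm 1.07 m, τ = 108 × 1.07 = 115.6 N·m counterclockwise.
Net moment of the loads = 1215 N·m counterclockwise.
The upward force F acts at the left end, arm 6.03 m, giving F × 6.03 clockwise.
Balancing moments: F × 6.03 = 1215, giving F = 1215 / 6.03 = 201 N.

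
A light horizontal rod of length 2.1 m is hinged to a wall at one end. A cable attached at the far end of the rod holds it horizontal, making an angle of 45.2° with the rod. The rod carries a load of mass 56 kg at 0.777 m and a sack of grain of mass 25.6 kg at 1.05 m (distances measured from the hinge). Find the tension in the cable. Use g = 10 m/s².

T ≈ 472 N

About the hinge:
Load: 56 × 10 = 560 N down at 0.777 m → arm 0.777 m, τ = 560 × 0.777 = 435.1 N·m clockwise.
Sack of grain: 25.6 × 10 = 256 N down at 1.05 m → arm 1.05 m, τ = 256 × 1.05 = 268.8 N·m clockwise.
Total clockwise load moment = 703.9 N·m.
The cable tension T acts at 2.1 m; only its component perpendicular to the rod, T sinθ, produces torque. sin 45.2° = 0.7096.
Στ = 0 ⇒ T × 2.1 × 0.7096 = 703.9 ⇒ T = 703.9 / 1.49 = 472 N.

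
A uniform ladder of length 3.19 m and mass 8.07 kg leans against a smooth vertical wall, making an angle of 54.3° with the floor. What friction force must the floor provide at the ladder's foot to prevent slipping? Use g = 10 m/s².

Take moments about the foot of the ladder.
Ladder weight 8.07×10 = 80.7 N acts at 1.595 m along the ladder; its horizontal arm is 1.595·cos54.3° = 0.9307 m → τ = 75.11 N·m clockwise.
Wall normal N acts horizontally at the top; its moment arm is the height L sinθ = 3.19·sin54.3° = 2.591 m, counterclockwise.
Setting net torque to zero: N × 2.591 = 75.11 → N = 29 N.
ΣFx = 0: friction at the foot balances the wall's push, so f = N_wall = 29 N.

f ≈ 29 N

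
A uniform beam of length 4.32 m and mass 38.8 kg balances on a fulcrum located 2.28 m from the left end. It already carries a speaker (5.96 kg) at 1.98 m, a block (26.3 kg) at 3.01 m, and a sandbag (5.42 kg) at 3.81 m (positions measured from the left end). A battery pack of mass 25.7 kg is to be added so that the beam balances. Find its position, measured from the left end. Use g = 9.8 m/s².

About the fulcrum (at 2.28 m from the left end):
Beam weight: 38.8 × 9.8 = 380.2 N down at 2.16 m → arm 0.12 m, τ = 380.2 × 0.12 = 45.62 N·m counterclockwise.
Speaker: 5.96 × 9.8 = 58.41 N down at 1.98 m → arm 0.3 m, τ = 58.41 × 0.3 = 17.52 N·m counterclockwise.
Block: 26.3 × 9.8 = 257.7 N down at 3.01 m → arm 0.73 m, τ = 257.7 × 0.73 = 188.1 N·m clockwise.
Sandbag: 5.42 × 9.8 = 53.12 N down at 3.81 m → arm 1.53 m, τ = 53.12 × 1.53 = 81.27 N·m clockwise.
Net moment of existing loads = 206.2 N·m clockwise.
The battery pack weighs 25.7 × 9.8 = 251.9 N and must supply an equal counterclockwise moment, so its lever arm about the fulcrum is 206.2 / 251.9 = 0.819 m.
That puts it at 2.28 − 0.819 = 1.46 m from the left end.

x ≈ 1.46 m from the left end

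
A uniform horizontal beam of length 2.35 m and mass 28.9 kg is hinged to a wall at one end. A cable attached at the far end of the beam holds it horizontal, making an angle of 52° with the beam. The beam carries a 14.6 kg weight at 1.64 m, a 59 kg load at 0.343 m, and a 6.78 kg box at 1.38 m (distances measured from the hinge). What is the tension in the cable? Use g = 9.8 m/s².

Taking torques about the hinge:
Beam weight: 28.9 × 9.8 = 283.2 N down at 1.175 m → arm 1.175 m, τ = 283.2 × 1.175 = 332.8 N·m clockwise.
Weight: 14.6 × 9.8 = 143.1 N down at 1.64 m → arm 1.64 m, τ = 143.1 × 1.64 = 234.7 N·m clockwise.
Load: 59 × 9.8 = 578.2 N down at 0.343 m → arm 0.343 m, τ = 578.2 × 0.343 = 198.3 N·m clockwise.
Box: 6.78 × 9.8 = 66.44 N down at 1.38 m → arm 1.38 m, τ = 66.44 × 1.38 = 91.69 N·m clockwise.
Total clockwise load moment = 857.5 N·m.
The cable tension T acts at 2.35 m; only its component perpendicular to the beam, T sinθ, produces torque. sin 52° = 0.788.
Setting net torque to zero: T × 2.35 × 0.788 = 857.5 → T = 857.5 / 1.852 = 463 N.

T ≈ 463 N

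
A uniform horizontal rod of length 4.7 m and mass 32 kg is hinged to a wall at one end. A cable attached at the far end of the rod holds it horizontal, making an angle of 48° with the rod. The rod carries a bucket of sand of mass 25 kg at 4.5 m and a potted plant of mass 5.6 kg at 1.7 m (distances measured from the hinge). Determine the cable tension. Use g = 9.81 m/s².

T ≈ 554 N

Take moments about the hinge.
Beam weight: 32 × 9.81 = 313.9 N down at 2.35 m → arm 2.35 m, τ = 313.9 × 2.35 = 737.7 N·m clockwise.
Bucket of sand: 25 × 9.81 = 245.2 N down at 4.5 m → arm 4.5 m, τ = 245.2 × 4.5 = 1103 N·m clockwise.
Potted plant: 5.6 × 9.81 = 54.94 N down at 1.7 m → arm 1.7 m, τ = 54.94 × 1.7 = 93.4 N·m clockwise.
Total clockwise load moment = 1934 N·m.
The cable tension T acts at 4.7 m; only its component perpendicular to the rod, T sinθ, produces torque. sin 48° = 0.7431.
Setting net torque to zero: T × 4.7 × 0.7431 = 1934 → T = 1934 / 3.493 = 554 N.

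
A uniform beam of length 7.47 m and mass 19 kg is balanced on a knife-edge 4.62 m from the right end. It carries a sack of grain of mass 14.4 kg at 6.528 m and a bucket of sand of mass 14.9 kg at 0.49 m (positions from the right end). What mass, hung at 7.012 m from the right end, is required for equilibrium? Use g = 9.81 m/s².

m ≈ 21.3 kg

Taking torques about the knife-edge (at 4.62 m from the right end):
Beam weight: 19 × 9.81 = 186.4 N down at 3.735 m → arm 0.885 m, τ = 186.4 × 0.885 = 165 N·m clockwise.
Sack of grain: 14.4 × 9.81 = 141.3 N down at 6.528 m → arm 1.908 m, τ = 141.3 × 1.908 = 269.6 N·m counterclockwise.
Bucket of sand: 14.9 × 9.81 = 146.2 N down at 0.49 m → arm 4.13 m, τ = 146.2 × 4.13 = 603.8 N·m clockwise.
Net moment of known loads = 499.2 N·m clockwise.
An unknown mass m at 7.012 m has arm 2.392 m; its moment is m·g·2.392 counterclockwise.
Στ = 0 ⇒ m × 9.81 × 2.392 = 499.2 ⇒ m = 499.2 / (9.81 × 2.392) = 21.3 kg.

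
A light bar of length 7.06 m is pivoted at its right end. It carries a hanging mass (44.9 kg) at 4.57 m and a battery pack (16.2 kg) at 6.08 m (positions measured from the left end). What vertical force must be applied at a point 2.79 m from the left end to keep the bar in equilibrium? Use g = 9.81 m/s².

About the right end:
Hanging mass: 44.9 × 9.81 = 440.5 N down at 4.57 m → arm 2.49 m, τ = 440.5 × 2.49 = 1097 N·m counterclockwise.
Battery pack: 16.2 × 9.81 = 158.9 N down at 6.08 m → arm 0.98 m, τ = 158.9 × 0.98 = 155.7 N·m counterclockwise.
Net moment of the loads = 1253 N·m counterclockwise.
The upward force F acts at a point 2.79 m from the left end, arm 4.27 m, giving F × 4.27 clockwise.
For rotational equilibrium, F × 4.27 = 1253, so F = 1253 / 4.27 = 293 N.

F ≈ 293 N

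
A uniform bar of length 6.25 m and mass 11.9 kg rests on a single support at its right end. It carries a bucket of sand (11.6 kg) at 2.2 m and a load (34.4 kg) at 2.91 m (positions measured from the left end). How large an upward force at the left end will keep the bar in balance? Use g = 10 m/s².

Taking torques about the right end:
Beam weight: 11.9 × 10 = 119 N down at 3.125 m → arm 3.125 m, τ = 119 × 3.125 = 371.9 N·m counterclockwise.
Bucket of sand: 11.6 × 10 = 116 N down at 2.2 m → arm 4.05 m, τ = 116 × 4.05 = 469.8 N·m counterclockwise.
Load: 34.4 × 10 = 344 N down at 2.91 m → arm 3.34 m, τ = 344 × 3.34 = 1149 N·m counterclockwise.
Net moment of the loads = 1991 N·m counterclockwise.
The upward force F acts at the left end, arm 6.25 m, giving F × 6.25 clockwise.
For rotational equilibrium, F × 6.25 = 1991, so F = 1991 / 6.25 = 319 N.

F ≈ 319 N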